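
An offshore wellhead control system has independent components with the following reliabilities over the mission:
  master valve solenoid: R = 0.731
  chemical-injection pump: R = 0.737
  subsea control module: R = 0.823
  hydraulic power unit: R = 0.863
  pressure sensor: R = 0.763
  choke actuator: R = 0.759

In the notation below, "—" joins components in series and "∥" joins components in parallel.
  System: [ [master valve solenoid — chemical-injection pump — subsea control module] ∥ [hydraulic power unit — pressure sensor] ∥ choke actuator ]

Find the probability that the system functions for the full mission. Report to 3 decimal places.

0.954

Series (master valve solenoid, chemical-injection pump, and subsea control module): 0.73100 × 0.73700 × 0.82300 = 0.44339
Series (hydraulic power unit and pressure sensor): 0.86300 × 0.76300 = 0.65847
Parallel ([0.44339], [0.65847], and choke actuator): 1 − (1 − 0.44339)(1 − 0.65847)(1 − 0.75900) = 0.954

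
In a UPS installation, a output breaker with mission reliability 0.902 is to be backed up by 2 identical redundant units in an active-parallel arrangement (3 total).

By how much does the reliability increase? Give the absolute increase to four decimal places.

R_before = 0.902
R_after = 1 − (1 − 0.902)^3 = 0.9991
ΔR = 0.9991 − 0.902 = 0.0971

0.0971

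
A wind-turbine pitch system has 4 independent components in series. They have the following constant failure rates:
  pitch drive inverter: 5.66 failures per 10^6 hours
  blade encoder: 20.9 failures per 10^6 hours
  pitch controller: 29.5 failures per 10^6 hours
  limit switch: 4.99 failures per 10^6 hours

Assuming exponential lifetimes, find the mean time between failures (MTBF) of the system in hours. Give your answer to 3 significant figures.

16400

Series of exponential components: λ_sys = Σ λ_i
λ_sys = 0.00000566 + 0.0000209 + 0.0000295 + 0.00000499 = 6.1050e-05 /h
MTBF = 1 / λ_sys = 16400 h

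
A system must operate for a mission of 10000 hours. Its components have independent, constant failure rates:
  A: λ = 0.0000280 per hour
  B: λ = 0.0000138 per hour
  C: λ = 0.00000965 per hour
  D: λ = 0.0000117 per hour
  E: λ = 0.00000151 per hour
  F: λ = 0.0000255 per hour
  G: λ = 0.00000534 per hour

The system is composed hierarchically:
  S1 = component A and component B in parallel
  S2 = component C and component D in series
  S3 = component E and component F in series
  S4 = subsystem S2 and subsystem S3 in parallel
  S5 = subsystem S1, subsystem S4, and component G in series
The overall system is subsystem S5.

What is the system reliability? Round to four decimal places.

R(A) = exp(−0.0000280 × 10000) = 0.755784
R(B) = exp(−0.0000138 × 10000) = 0.871099
R(C) = exp(−0.00000965 × 10000) = 0.908010
R(D) = exp(−0.0000117 × 10000) = 0.889585
R(E) = exp(−0.00000151 × 10000) = 0.985013
R(F) = exp(−0.0000255 × 10000) = 0.774916
R(G) = exp(−0.00000534 × 10000) = 0.948001
Parallel (A and B): 1 − (1 − 0.755784)(1 − 0.871099) = 0.968520
Series (C and D): 0.908010 × 0.889585 = 0.807752
Series (E and F): 0.985013 × 0.774916 = 0.763302
Parallel ([0.807752] and [0.763302]): 1 − (1 − 0.807752)(1 − 0.763302) = 0.954495
Series ([0.968520], [0.954495], and G): 0.968520 × 0.954495 × 0.948001 = 0.8764

0.8764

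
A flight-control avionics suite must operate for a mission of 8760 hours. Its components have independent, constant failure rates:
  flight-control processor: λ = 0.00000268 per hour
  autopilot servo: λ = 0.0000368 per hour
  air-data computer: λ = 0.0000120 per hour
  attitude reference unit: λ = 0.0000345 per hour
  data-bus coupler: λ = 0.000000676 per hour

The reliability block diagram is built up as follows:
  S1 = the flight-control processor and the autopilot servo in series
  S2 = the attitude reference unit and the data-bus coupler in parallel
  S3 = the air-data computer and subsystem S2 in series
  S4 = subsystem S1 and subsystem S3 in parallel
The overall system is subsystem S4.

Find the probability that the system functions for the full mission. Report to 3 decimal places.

R(flight-control processor) = exp(−0.00000268 × 8760) = 0.97680
R(autopilot servo) = exp(−0.0000368 × 8760) = 0.72443
R(air-data computer) = exp(−0.0000120 × 8760) = 0.90022
R(attitude reference unit) = exp(−0.0000345 × 8760) = 0.73918
R(data-bus coupler) = exp(−0.000000676 × 8760) = 0.99410
Series (flight-control processor and autopilot servo): 0.97680 × 0.72443 = 0.70762
Parallel (attitude reference unit and data-bus coupler): 1 − (1 − 0.73918)(1 − 0.99410) = 0.99846
Series (air-data computer and [0.99846]): 0.90022 × 0.99846 = 0.89883
Parallel ([0.70762] and [0.89883]): 1 − (1 − 0.70762)(1 − 0.89883) = 0.970

0.970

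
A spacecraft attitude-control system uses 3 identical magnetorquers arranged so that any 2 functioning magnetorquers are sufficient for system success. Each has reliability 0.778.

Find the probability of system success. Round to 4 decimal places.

0.8740

R = Σ_{i=2}^{3} C(3,i) p^i (1−p)^{3−i} with p = 0.778
C(3,2)·0.778^2·0.222^1 = 0.403119
C(3,3)·0.778^3·0.222^0 = 0.470911
Sum = 0.8740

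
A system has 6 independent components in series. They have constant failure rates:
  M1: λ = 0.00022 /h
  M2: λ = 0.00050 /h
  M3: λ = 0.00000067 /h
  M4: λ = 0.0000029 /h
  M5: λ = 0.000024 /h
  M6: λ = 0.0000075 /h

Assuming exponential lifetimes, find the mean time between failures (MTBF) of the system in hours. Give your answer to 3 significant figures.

Series of exponential components: λ_sys = Σ λ_i
λ_sys = 0.00022 + 0.00050 + 0.00000067 + 0.0000029 + 0.000024 + 0.0000075 = 7.5507e-04 /h
MTBF = 1 / λ_sys = 1320 h

1320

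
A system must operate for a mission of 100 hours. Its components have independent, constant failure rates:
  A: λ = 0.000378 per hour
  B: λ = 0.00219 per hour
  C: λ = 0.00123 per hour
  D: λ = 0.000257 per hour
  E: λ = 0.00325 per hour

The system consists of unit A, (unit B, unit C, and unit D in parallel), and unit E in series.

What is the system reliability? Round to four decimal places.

R(A) = exp(−0.000378 × 100) = 0.962906
R(B) = exp(−0.00219 × 100) = 0.803322
R(C) = exp(−0.00123 × 100) = 0.884264
R(D) = exp(−0.000257 × 100) = 0.974627
R(E) = exp(−0.00325 × 100) = 0.722527
Parallel (B, C, and D): 1 − (1 − 0.803322)(1 − 0.884264)(1 − 0.974627) = 0.999422
Series (A, [0.999422], and E): 0.962906 × 0.999422 × 0.722527 = 0.6953

0.6953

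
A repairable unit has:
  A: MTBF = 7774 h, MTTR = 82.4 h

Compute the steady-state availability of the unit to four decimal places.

A(A) = MTBF/(MTBF+MTTR) = 7774/(7774+82.4) = 0.9895

0.9895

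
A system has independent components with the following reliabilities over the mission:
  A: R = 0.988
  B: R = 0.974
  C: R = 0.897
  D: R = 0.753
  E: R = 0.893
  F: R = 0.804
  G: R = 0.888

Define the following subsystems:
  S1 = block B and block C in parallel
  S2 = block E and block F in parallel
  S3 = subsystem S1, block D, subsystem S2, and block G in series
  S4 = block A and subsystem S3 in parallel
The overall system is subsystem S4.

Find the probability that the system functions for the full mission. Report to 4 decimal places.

Parallel (B and C): 1 − (1 − 0.974000)(1 − 0.897000) = 0.997322
Parallel (E and F): 1 − (1 − 0.893000)(1 − 0.804000) = 0.979028
Series ([0.997322], D, [0.979028], and G): 0.997322 × 0.753000 × 0.979028 × 0.888000 = 0.652888
Parallel (A and [0.652888]): 1 − (1 − 0.988000)(1 − 0.652888) = 0.9958

0.9958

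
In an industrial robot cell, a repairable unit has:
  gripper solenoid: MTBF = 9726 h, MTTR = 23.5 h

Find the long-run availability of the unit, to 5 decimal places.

0.99759

A(gripper solenoid) = MTBF/(MTBF+MTTR) = 9726/(9726+23.5) = 0.99759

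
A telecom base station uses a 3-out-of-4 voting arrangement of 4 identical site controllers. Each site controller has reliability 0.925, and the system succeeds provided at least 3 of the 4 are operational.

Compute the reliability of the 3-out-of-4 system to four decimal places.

R = Σ_{i=3}^{4} C(4,i) p^i (1−p)^{4−i} with p = 0.925
C(4,3)·0.925^3·0.075^1 = 0.237436
C(4,4)·0.925^4·0.075^0 = 0.732094
Sum = 0.9695

0.9695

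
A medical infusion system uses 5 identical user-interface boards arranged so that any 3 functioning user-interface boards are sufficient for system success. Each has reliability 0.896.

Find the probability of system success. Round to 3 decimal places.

0.990

R = Σ_{i=3}^{5} C(5,i) p^i (1−p)^{5−i} with p = 0.896
C(5,3)·0.896^3·0.104^2 = 0.07780
C(5,4)·0.896^4·0.104^1 = 0.33515
C(5,5)·0.896^5·0.104^0 = 0.57748
Sum = 0.990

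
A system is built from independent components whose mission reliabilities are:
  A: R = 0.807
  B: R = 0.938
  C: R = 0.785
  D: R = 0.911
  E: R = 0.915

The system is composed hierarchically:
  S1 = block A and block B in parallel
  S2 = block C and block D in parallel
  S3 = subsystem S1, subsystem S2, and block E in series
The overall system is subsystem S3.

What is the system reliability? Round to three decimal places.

Parallel (A and B): 1 − (1 − 0.80700)(1 − 0.93800) = 0.98803
Parallel (C and D): 1 − (1 − 0.78500)(1 − 0.91100) = 0.98087
Series ([0.98803], [0.98087], and E): 0.98803 × 0.98087 × 0.91500 = 0.887

0.887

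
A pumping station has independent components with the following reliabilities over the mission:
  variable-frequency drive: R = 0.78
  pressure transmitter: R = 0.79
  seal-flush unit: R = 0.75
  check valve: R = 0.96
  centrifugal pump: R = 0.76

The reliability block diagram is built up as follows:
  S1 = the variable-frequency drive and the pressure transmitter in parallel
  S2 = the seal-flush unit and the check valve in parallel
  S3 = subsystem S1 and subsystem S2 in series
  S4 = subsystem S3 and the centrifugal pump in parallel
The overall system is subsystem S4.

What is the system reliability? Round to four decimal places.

Parallel (variable-frequency drive and pressure transmitter): 1 − (1 − 0.780000)(1 − 0.790000) = 0.953800
Parallel (seal-flush unit and check valve): 1 − (1 − 0.750000)(1 − 0.960000) = 0.990000
Series ([0.953800] and [0.990000]): 0.953800 × 0.990000 = 0.944262
Parallel ([0.944262] and centrifugal pump): 1 − (1 − 0.944262)(1 − 0.760000) = 0.9866

0.9866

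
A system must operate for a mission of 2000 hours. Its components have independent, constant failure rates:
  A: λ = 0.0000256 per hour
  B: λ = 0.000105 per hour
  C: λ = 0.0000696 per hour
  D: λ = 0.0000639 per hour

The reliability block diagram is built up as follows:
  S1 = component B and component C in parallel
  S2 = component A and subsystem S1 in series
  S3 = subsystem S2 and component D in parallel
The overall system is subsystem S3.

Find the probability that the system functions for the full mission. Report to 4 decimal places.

0.9912

R(A) = exp(−0.0000256 × 2000) = 0.950089
R(B) = exp(−0.000105 × 2000) = 0.810584
R(C) = exp(−0.0000696 × 2000) = 0.870054
R(D) = exp(−0.0000639 × 2000) = 0.880029
Parallel (B and C): 1 − (1 − 0.810584)(1 − 0.870054) = 0.975386
Series (A and [0.975386]): 0.950089 × 0.975386 = 0.926704
Parallel ([0.926704] and D): 1 − (1 − 0.926704)(1 − 0.880029) = 0.9912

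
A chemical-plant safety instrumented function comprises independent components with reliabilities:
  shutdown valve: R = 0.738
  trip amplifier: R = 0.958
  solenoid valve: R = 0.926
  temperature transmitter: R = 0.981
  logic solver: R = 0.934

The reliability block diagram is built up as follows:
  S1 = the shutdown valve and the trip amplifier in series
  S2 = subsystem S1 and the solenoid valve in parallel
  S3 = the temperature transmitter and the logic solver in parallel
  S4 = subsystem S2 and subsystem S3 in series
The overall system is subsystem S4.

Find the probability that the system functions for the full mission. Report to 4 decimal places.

Series (shutdown valve and trip amplifier): 0.738000 × 0.958000 = 0.707004
Parallel ([0.707004] and solenoid valve): 1 − (1 − 0.707004)(1 − 0.926000) = 0.978318
Parallel (temperature transmitter and logic solver): 1 − (1 − 0.981000)(1 − 0.934000) = 0.998746
Series ([0.978318] and [0.998746]): 0.978318 × 0.998746 = 0.9771

0.9771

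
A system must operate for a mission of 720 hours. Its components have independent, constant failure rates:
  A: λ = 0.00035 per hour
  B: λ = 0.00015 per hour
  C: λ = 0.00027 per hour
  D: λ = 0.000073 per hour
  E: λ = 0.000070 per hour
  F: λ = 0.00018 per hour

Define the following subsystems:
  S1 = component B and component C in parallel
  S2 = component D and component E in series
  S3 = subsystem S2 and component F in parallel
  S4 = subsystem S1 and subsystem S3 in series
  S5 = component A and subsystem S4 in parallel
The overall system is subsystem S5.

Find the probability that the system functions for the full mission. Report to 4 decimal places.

R(A) = exp(−0.00035 × 720) = 0.777245
R(B) = exp(−0.00015 × 720) = 0.897628
R(C) = exp(−0.00027 × 720) = 0.823329
R(D) = exp(−0.000073 × 720) = 0.948797
R(E) = exp(−0.000070 × 720) = 0.950849
R(F) = exp(−0.00018 × 720) = 0.878447
Parallel (B and C): 1 − (1 − 0.897628)(1 − 0.823329) = 0.981914
Series (D and E): 0.948797 × 0.950849 = 0.902163
Parallel ([0.902163] and F): 1 − (1 − 0.902163)(1 − 0.878447) = 0.988108
Series ([0.981914] and [0.988108]): 0.981914 × 0.988108 = 0.970237
Parallel (A and [0.970237]): 1 − (1 − 0.777245)(1 − 0.970237) = 0.9934

0.9934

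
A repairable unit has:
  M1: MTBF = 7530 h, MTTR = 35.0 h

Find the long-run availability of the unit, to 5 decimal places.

A(M1) = MTBF/(MTBF+MTTR) = 7530/(7530+35.0) = 0.99537

0.99537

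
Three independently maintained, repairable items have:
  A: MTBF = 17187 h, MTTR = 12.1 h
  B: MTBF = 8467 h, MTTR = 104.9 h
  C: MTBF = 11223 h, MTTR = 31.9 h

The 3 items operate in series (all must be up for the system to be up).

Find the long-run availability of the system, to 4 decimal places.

0.9843

A(A) = MTBF/(MTBF+MTTR) = 17187/(17187+12.1) = 0.999296
A(B) = MTBF/(MTBF+MTTR) = 8467/(8467+104.9) = 0.987762
A(C) = MTBF/(MTBF+MTTR) = 11223/(11223+31.9) = 0.997166
Series availability: 0.999296 × 0.987762 × 0.997166 = 0.9843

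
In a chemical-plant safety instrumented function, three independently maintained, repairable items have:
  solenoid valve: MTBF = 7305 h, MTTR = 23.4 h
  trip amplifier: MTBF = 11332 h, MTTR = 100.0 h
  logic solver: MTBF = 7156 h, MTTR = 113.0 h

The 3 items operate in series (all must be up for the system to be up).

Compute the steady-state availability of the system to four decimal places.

0.9727

A(solenoid valve) = MTBF/(MTBF+MTTR) = 7305/(7305+23.4) = 0.996807
A(trip amplifier) = MTBF/(MTBF+MTTR) = 11332/(11332+100.0) = 0.991253
A(logic solver) = MTBF/(MTBF+MTTR) = 7156/(7156+113.0) = 0.984455
Series availability: 0.996807 × 0.991253 × 0.984455 = 0.9727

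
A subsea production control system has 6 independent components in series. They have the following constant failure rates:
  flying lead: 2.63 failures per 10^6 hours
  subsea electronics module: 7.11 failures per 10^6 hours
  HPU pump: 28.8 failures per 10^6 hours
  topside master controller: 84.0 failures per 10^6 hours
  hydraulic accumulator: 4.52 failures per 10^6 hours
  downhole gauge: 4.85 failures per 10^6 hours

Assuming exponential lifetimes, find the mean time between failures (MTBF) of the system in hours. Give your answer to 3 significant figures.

Series of exponential components: λ_sys = Σ λ_i
λ_sys = 0.00000263 + 0.00000711 + 0.0000288 + 0.0000840 + 0.00000452 + 0.00000485 = 1.3191e-04 /h
MTBF = 1 / λ_sys = 7580 h

7580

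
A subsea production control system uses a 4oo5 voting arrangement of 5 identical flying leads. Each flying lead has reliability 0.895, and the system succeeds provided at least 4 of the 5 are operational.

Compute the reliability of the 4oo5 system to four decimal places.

0.9111

R = Σ_{i=4}^{5} C(5,i) p^i (1−p)^{5−i} with p = 0.895
C(5,4)·0.895^4·0.105^1 = 0.336862
C(5,5)·0.895^5·0.105^0 = 0.574269
Sum = 0.9111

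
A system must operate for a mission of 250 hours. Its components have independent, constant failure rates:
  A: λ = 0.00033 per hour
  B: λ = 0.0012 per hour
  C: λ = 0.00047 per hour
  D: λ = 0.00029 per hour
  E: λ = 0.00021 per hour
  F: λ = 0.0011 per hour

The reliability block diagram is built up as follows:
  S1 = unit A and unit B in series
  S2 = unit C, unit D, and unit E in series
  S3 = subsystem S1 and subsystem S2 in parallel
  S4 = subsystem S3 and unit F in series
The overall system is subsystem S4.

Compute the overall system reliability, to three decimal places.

0.708

R(A) = exp(−0.00033 × 250) = 0.92081
R(B) = exp(−0.0012 × 250) = 0.74082
R(C) = exp(−0.00047 × 250) = 0.88914
R(D) = exp(−0.00029 × 250) = 0.93007
R(E) = exp(−0.00021 × 250) = 0.94885
R(F) = exp(−0.0011 × 250) = 0.75957
Series (A and B): 0.92081 × 0.74082 = 0.68215
Series (C, D, and E): 0.88914 × 0.93007 × 0.94885 = 0.78466
Parallel ([0.68215] and [0.78466]): 1 − (1 − 0.68215)(1 − 0.78466) = 0.93155
Series ([0.93155] and F): 0.93155 × 0.75957 = 0.708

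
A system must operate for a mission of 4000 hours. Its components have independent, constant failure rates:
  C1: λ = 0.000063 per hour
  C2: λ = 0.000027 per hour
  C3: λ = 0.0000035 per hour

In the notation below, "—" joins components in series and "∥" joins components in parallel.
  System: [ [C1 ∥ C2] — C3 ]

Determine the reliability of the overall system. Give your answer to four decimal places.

R(C1) = exp(−0.000063 × 4000) = 0.777245
R(C2) = exp(−0.000027 × 4000) = 0.897628
R(C3) = exp(−0.0000035 × 4000) = 0.986098
Parallel (C1 and C2): 1 − (1 − 0.777245)(1 − 0.897628) = 0.977196
Series ([0.977196] and C3): 0.977196 × 0.986098 = 0.9636

0.9636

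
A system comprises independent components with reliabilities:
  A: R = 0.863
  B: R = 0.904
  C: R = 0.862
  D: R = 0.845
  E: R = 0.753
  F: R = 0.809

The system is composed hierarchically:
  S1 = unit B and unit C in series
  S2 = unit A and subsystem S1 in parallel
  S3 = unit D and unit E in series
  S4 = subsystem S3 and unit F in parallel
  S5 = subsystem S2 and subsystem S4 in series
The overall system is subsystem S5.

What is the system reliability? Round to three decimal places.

0.902

Series (B and C): 0.90400 × 0.86200 = 0.77925
Parallel (A and [0.77925]): 1 − (1 − 0.86300)(1 − 0.77925) = 0.96976
Series (D and E): 0.84500 × 0.75300 = 0.63629
Parallel ([0.63629] and F): 1 − (1 − 0.63629)(1 − 0.80900) = 0.93053
Series ([0.96976] and [0.93053]): 0.96976 × 0.93053 = 0.902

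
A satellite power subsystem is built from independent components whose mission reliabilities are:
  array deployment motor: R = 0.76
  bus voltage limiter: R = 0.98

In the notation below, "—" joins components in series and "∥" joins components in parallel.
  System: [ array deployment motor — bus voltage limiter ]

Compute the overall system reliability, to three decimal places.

0.745

Series (array deployment motor and bus voltage limiter): 0.76000 × 0.98000 = 0.745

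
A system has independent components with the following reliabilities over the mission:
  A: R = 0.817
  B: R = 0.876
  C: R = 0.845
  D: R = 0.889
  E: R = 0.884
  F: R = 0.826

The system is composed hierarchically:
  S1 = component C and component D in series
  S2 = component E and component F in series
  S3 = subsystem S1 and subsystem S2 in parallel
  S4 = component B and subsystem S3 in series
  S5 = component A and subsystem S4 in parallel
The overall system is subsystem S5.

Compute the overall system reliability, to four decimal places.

0.9665

Series (C and D): 0.845000 × 0.889000 = 0.751205
Series (E and F): 0.884000 × 0.826000 = 0.730184
Parallel ([0.751205] and [0.730184]): 1 − (1 − 0.751205)(1 − 0.730184) = 0.932871
Series (B and [0.932871]): 0.876000 × 0.932871 = 0.817195
Parallel (A and [0.817195]): 1 − (1 − 0.817000)(1 − 0.817195) = 0.9665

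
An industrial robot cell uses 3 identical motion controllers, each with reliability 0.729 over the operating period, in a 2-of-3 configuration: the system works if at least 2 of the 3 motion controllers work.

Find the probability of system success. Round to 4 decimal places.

R = Σ_{i=2}^{3} C(3,i) p^i (1−p)^{3−i} with p = 0.729
C(3,2)·0.729^2·0.271^1 = 0.432062
C(3,3)·0.729^3·0.271^0 = 0.387420
Sum = 0.8195

0.8195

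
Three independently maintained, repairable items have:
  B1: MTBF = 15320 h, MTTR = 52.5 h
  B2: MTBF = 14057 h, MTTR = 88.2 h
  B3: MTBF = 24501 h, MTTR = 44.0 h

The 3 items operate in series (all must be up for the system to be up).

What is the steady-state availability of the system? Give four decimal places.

0.9886

A(B1) = MTBF/(MTBF+MTTR) = 15320/(15320+52.5) = 0.996585
A(B2) = MTBF/(MTBF+MTTR) = 14057/(14057+88.2) = 0.993765
A(B3) = MTBF/(MTBF+MTTR) = 24501/(24501+44.0) = 0.998207
Series availability: 0.996585 × 0.993765 × 0.998207 = 0.9886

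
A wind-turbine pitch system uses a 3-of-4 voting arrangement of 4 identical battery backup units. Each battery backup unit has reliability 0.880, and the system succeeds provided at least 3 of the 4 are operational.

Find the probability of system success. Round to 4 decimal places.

0.9268

R = Σ_{i=3}^{4} C(4,i) p^i (1−p)^{4−i} with p = 0.880
C(4,3)·0.880^3·0.120^1 = 0.327107
C(4,4)·0.880^4·0.120^0 = 0.599695
Sum = 0.9268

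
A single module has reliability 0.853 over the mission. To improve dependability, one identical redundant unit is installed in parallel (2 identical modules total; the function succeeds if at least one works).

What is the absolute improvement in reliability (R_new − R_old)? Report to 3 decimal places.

0.125

R_before = 0.853
R_after = 1 − (1 − 0.853)^2 = 0.978
ΔR = 0.978 − 0.853 = 0.125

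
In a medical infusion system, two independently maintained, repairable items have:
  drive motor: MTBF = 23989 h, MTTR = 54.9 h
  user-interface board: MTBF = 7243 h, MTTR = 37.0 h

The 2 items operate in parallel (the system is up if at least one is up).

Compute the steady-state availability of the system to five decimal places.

0.99999

A(drive motor) = MTBF/(MTBF+MTTR) = 23989/(23989+54.9) = 0.997717
A(user-interface board) = MTBF/(MTBF+MTTR) = 7243/(7243+37.0) = 0.994918
Parallel availability: 1 − (1 − 0.997717)(1 − 0.994918) = 0.99999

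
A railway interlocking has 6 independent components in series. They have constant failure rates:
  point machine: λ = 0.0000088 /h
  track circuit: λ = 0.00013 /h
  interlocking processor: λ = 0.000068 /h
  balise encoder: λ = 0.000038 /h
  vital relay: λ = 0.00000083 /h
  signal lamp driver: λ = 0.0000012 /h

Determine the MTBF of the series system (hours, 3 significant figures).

4050

Series of exponential components: λ_sys = Σ λ_i
λ_sys = 0.0000088 + 0.00013 + 0.000068 + 0.000038 + 0.00000083 + 0.0000012 = 2.4683e-04 /h
MTBF = 1 / λ_sys = 4050 h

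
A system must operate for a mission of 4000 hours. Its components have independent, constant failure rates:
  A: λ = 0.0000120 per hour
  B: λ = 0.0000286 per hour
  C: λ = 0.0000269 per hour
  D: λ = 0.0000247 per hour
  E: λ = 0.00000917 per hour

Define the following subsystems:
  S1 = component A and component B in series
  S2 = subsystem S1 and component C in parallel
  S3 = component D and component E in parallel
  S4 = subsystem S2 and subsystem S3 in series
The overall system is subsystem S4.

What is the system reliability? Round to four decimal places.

0.9814

R(A) = exp(−0.0000120 × 4000) = 0.953134
R(B) = exp(−0.0000286 × 4000) = 0.891901
R(C) = exp(−0.0000269 × 4000) = 0.897987
R(D) = exp(−0.0000247 × 4000) = 0.905924
R(E) = exp(−0.00000917 × 4000) = 0.963985
Series (A and B): 0.953134 × 0.891901 = 0.850101
Parallel ([0.850101] and C): 1 − (1 − 0.850101)(1 − 0.897987) = 0.984708
Parallel (D and E): 1 − (1 − 0.905924)(1 − 0.963985) = 0.996612
Series ([0.984708] and [0.996612]): 0.984708 × 0.996612 = 0.9814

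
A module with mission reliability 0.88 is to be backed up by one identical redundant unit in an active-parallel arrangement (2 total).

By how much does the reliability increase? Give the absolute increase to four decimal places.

0.1056

R_before = 0.88
R_after = 1 − (1 − 0.88)^2 = 0.9856
ΔR = 0.9856 − 0.88 = 0.1056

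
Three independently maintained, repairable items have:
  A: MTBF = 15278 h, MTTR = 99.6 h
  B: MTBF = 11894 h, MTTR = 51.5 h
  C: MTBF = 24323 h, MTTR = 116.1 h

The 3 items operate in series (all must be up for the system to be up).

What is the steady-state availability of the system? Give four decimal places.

A(A) = MTBF/(MTBF+MTTR) = 15278/(15278+99.6) = 0.993523
A(B) = MTBF/(MTBF+MTTR) = 11894/(11894+51.5) = 0.995689
A(C) = MTBF/(MTBF+MTTR) = 24323/(24323+116.1) = 0.995249
Series availability: 0.993523 × 0.995689 × 0.995249 = 0.9845

0.9845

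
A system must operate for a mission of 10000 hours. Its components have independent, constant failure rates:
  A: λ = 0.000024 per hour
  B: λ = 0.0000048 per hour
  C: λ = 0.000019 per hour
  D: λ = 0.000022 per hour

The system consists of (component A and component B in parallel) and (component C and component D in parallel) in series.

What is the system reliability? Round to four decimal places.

R(A) = exp(−0.000024 × 10000) = 0.786628
R(B) = exp(−0.0000048 × 10000) = 0.953134
R(C) = exp(−0.000019 × 10000) = 0.826959
R(D) = exp(−0.000022 × 10000) = 0.802519
Parallel (A and B): 1 − (1 − 0.786628)(1 − 0.953134) = 0.990000
Parallel (C and D): 1 − (1 − 0.826959)(1 − 0.802519) = 0.965828
Series ([0.990000] and [0.965828]): 0.990000 × 0.965828 = 0.9562

0.9562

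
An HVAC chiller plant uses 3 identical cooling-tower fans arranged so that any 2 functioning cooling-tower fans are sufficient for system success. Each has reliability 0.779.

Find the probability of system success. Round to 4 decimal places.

0.8751

R = Σ_{i=2}^{3} C(3,i) p^i (1−p)^{3−i} with p = 0.779
C(3,2)·0.779^2·0.221^1 = 0.402336
C(3,3)·0.779^3·0.221^0 = 0.472729
Sum = 0.8751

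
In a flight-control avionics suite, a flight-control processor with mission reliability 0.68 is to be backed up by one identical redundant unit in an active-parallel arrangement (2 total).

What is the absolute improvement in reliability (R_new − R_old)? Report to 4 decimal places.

0.2176

R_before = 0.68
R_after = 1 − (1 − 0.68)^2 = 0.8976
ΔR = 0.8976 − 0.68 = 0.2176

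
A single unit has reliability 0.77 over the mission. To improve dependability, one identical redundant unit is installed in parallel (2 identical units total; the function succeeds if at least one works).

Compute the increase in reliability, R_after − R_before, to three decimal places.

R_before = 0.77
R_after = 1 − (1 − 0.77)^2 = 0.947
ΔR = 0.947 − 0.77 = 0.177

0.177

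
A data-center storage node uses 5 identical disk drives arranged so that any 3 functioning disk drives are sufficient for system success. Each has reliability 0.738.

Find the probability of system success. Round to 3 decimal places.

0.883

R = Σ_{i=3}^{5} C(5,i) p^i (1−p)^{5−i} with p = 0.738
C(5,3)·0.738^3·0.262^2 = 0.27591
C(5,4)·0.738^4·0.262^1 = 0.38859
C(5,5)·0.738^5·0.262^0 = 0.21892
Sum = 0.883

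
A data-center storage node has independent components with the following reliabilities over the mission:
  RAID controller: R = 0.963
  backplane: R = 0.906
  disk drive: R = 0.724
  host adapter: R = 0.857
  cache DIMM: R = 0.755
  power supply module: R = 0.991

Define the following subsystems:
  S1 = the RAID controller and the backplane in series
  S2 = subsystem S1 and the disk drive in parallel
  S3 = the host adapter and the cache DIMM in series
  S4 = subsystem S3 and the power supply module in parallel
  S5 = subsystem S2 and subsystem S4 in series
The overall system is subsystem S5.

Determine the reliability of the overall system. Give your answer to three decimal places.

0.962

Series (RAID controller and backplane): 0.96300 × 0.90600 = 0.87248
Parallel ([0.87248] and disk drive): 1 − (1 − 0.87248)(1 − 0.72400) = 0.96480
Series (host adapter and cache DIMM): 0.85700 × 0.75500 = 0.64704
Parallel ([0.64704] and power supply module): 1 − (1 − 0.64704)(1 − 0.99100) = 0.99682
Series ([0.96480] and [0.99682]): 0.96480 × 0.99682 = 0.962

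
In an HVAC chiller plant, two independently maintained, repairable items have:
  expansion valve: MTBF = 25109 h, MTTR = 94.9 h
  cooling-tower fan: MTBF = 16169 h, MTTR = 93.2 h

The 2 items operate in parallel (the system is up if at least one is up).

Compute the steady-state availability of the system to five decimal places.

A(expansion valve) = MTBF/(MTBF+MTTR) = 25109/(25109+94.9) = 0.996235
A(cooling-tower fan) = MTBF/(MTBF+MTTR) = 16169/(16169+93.2) = 0.994269
Parallel availability: 1 − (1 − 0.996235)(1 − 0.994269) = 0.99998

0.99998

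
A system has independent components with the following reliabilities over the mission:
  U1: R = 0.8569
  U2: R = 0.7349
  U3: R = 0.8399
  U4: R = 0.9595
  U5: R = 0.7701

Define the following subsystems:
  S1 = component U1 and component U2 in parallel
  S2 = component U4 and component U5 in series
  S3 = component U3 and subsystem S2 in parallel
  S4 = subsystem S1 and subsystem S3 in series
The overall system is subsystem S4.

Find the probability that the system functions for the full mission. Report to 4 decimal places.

Parallel (U1 and U2): 1 − (1 − 0.856900)(1 − 0.734900) = 0.962064
Series (U4 and U5): 0.959500 × 0.770100 = 0.738911
Parallel (U3 and [0.738911]): 1 − (1 − 0.839900)(1 − 0.738911) = 0.958200
Series ([0.962064] and [0.958200]): 0.962064 × 0.958200 = 0.9218

0.9218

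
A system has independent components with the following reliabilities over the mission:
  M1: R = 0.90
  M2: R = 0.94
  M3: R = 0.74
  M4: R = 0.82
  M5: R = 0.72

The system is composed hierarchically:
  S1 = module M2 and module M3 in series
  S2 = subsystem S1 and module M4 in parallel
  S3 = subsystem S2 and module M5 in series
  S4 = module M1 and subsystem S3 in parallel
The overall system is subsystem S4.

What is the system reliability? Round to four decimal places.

0.9681

Series (M2 and M3): 0.940000 × 0.740000 = 0.695600
Parallel ([0.695600] and M4): 1 − (1 − 0.695600)(1 − 0.820000) = 0.945208
Series ([0.945208] and M5): 0.945208 × 0.720000 = 0.680550
Parallel (M1 and [0.680550]): 1 − (1 − 0.900000)(1 − 0.680550) = 0.9681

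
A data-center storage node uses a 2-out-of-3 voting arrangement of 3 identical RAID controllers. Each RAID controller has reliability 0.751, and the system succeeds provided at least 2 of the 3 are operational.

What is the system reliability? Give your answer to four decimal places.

0.8449

R = Σ_{i=2}^{3} C(3,i) p^i (1−p)^{3−i} with p = 0.751
C(3,2)·0.751^2·0.249^1 = 0.421309
C(3,3)·0.751^3·0.249^0 = 0.423565
Sum = 0.8449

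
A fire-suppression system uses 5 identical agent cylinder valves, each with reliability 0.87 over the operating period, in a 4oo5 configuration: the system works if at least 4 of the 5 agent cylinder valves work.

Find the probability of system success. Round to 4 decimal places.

0.8708

R = Σ_{i=4}^{5} C(5,i) p^i (1−p)^{5−i} with p = 0.87
C(5,4)·0.87^4·0.13^1 = 0.372383
C(5,5)·0.87^5·0.13^0 = 0.498421
Sum = 0.8708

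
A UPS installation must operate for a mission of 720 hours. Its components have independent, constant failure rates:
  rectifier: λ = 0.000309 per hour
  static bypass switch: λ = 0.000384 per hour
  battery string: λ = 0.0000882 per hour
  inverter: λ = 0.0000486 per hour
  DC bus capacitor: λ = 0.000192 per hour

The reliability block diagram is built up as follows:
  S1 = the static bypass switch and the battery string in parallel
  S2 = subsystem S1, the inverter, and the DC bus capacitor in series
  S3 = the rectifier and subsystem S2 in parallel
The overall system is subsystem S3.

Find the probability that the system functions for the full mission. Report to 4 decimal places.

R(rectifier) = exp(−0.000309 × 720) = 0.800531
R(static bypass switch) = exp(−0.000384 × 720) = 0.758449
R(battery string) = exp(−0.0000882 × 720) = 0.938470
R(inverter) = exp(−0.0000486 × 720) = 0.965613
R(DC bus capacitor) = exp(−0.000192 × 720) = 0.870890
Parallel (static bypass switch and battery string): 1 − (1 − 0.758449)(1 − 0.938470) = 0.985137
Series ([0.985137], inverter, and DC bus capacitor): 0.985137 × 0.965613 × 0.870890 = 0.828444
Parallel (rectifier and [0.828444]): 1 − (1 − 0.800531)(1 − 0.828444) = 0.9658

0.9658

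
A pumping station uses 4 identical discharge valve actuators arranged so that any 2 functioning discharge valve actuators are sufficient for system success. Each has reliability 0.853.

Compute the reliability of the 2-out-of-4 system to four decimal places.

0.9887

R = Σ_{i=2}^{4} C(4,i) p^i (1−p)^{4−i} with p = 0.853
C(4,2)·0.853^2·0.147^2 = 0.094337
C(4,3)·0.853^3·0.147^1 = 0.364942
C(4,4)·0.853^4·0.147^0 = 0.529415
Sum = 0.9887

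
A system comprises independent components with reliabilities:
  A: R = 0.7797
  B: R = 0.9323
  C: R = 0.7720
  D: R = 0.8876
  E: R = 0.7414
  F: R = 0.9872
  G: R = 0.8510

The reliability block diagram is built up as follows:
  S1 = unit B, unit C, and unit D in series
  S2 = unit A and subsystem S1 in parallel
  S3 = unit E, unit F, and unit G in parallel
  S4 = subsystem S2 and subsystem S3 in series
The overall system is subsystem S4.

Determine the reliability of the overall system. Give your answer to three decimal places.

0.920

Series (B, C, and D): 0.93230 × 0.77200 × 0.88760 = 0.63884
Parallel (A and [0.63884]): 1 − (1 − 0.77970)(1 − 0.63884) = 0.92044
Parallel (E, F, and G): 1 − (1 − 0.74140)(1 − 0.98720)(1 − 0.85100) = 0.99951
Series ([0.92044] and [0.99951]): 0.92044 × 0.99951 = 0.920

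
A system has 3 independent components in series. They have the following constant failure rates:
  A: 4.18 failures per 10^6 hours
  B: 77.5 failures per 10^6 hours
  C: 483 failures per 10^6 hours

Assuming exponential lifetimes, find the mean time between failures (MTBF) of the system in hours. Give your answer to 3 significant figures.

1770

Series of exponential components: λ_sys = Σ λ_i
λ_sys = 0.00000418 + 0.0000775 + 0.000483 = 5.6468e-04 /h
MTBF = 1 / λ_sys = 1770 h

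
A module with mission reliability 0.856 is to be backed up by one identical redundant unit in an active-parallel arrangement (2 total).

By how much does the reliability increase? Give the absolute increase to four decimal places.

0.1233

R_before = 0.856
R_after = 1 − (1 − 0.856)^2 = 0.9793
ΔR = 0.9793 − 0.856 = 0.1233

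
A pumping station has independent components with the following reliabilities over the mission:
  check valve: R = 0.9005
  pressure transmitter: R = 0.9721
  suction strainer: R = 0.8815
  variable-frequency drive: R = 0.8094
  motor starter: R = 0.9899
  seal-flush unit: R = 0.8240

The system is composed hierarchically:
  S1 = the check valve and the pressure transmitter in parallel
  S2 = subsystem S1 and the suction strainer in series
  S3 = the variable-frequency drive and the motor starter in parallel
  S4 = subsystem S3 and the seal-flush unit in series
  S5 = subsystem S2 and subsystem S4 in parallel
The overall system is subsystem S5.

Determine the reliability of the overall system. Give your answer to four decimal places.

0.9785

Parallel (check valve and pressure transmitter): 1 − (1 − 0.900500)(1 − 0.972100) = 0.997224
Series ([0.997224] and suction strainer): 0.997224 × 0.881500 = 0.879053
Parallel (variable-frequency drive and motor starter): 1 − (1 − 0.809400)(1 − 0.989900) = 0.998075
Series ([0.998075] and seal-flush unit): 0.998075 × 0.824000 = 0.822414
Parallel ([0.879053] and [0.822414]): 1 − (1 − 0.879053)(1 − 0.822414) = 0.9785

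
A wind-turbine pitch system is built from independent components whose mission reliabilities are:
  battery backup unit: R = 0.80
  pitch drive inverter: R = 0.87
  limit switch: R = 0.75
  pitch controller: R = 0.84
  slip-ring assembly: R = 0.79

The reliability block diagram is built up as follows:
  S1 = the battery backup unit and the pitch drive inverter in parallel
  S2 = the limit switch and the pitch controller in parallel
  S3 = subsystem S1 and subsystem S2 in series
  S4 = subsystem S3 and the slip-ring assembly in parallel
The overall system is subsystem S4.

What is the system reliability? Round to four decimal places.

Parallel (battery backup unit and pitch drive inverter): 1 − (1 − 0.800000)(1 − 0.870000) = 0.974000
Parallel (limit switch and pitch controller): 1 − (1 − 0.750000)(1 − 0.840000) = 0.960000
Series ([0.974000] and [0.960000]): 0.974000 × 0.960000 = 0.935040
Parallel ([0.935040] and slip-ring assembly): 1 − (1 − 0.935040)(1 − 0.790000) = 0.9864

0.9864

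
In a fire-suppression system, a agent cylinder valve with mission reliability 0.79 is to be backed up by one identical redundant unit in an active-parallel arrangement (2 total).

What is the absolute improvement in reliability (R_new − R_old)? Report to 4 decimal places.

R_before = 0.79
R_after = 1 − (1 − 0.79)^2 = 0.9559
ΔR = 0.9559 − 0.79 = 0.1659

0.1659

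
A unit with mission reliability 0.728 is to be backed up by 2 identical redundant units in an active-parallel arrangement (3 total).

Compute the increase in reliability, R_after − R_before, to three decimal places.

0.252

R_before = 0.728
R_after = 1 − (1 − 0.728)^3 = 0.980
ΔR = 0.980 − 0.728 = 0.252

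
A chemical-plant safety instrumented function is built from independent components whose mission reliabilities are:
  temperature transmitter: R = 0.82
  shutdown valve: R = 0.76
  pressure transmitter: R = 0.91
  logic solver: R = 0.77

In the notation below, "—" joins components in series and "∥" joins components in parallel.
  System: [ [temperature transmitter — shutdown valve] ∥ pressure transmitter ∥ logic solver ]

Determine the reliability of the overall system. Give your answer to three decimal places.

Series (temperature transmitter and shutdown valve): 0.82000 × 0.76000 = 0.62320
Parallel ([0.62320], pressure transmitter, and logic solver): 1 − (1 − 0.62320)(1 − 0.91000)(1 − 0.77000) = 0.992

0.992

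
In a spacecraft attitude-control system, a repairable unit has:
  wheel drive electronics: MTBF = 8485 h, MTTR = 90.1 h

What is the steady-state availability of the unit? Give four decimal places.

0.9895

A(wheel drive electronics) = MTBF/(MTBF+MTTR) = 8485/(8485+90.1) = 0.9895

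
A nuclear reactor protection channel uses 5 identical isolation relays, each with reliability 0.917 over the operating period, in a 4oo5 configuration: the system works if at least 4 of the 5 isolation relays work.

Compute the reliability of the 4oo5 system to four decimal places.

R = Σ_{i=4}^{5} C(5,i) p^i (1−p)^{5−i} with p = 0.917
C(5,4)·0.917^4·0.083^1 = 0.293444
C(5,5)·0.917^5·0.083^0 = 0.648405
Sum = 0.9418

0.9418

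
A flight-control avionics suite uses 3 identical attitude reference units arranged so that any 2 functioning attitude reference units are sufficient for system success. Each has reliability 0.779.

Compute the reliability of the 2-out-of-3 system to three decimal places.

0.875

R = Σ_{i=2}^{3} C(3,i) p^i (1−p)^{3−i} with p = 0.779
C(3,2)·0.779^2·0.221^1 = 0.40234
C(3,3)·0.779^3·0.221^0 = 0.47273
Sum = 0.875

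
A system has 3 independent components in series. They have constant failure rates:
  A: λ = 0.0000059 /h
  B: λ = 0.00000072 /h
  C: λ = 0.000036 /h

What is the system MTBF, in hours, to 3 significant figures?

Series of exponential components: λ_sys = Σ λ_i
λ_sys = 0.0000059 + 0.00000072 + 0.000036 = 4.2620e-05 /h
MTBF = 1 / λ_sys = 23500 h

23500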